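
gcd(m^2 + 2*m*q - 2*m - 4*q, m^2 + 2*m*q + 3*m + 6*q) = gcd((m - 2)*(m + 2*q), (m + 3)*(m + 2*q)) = m + 2*q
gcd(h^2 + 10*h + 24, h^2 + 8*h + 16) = h + 4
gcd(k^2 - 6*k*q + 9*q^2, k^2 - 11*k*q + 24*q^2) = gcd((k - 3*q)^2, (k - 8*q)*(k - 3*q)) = -k + 3*q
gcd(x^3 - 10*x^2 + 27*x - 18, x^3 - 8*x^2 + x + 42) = x - 3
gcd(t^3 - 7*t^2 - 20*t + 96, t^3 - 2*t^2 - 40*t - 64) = t^2 - 4*t - 32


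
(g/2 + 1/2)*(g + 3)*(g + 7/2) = g^3/2 + 15*g^2/4 + 17*g/2 + 21/4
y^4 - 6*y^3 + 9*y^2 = y^2*(y - 3)^2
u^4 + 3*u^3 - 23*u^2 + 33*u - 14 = (u - 2)*(u - 1)^2*(u + 7)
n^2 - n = n*(n - 1)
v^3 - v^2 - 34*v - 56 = (v - 7)*(v + 2)*(v + 4)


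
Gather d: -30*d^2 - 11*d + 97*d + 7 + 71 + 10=-30*d^2 + 86*d + 88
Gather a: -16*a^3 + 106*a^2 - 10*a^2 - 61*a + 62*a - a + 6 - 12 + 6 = -16*a^3 + 96*a^2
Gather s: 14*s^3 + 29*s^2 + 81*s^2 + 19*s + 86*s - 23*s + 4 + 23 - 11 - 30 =14*s^3 + 110*s^2 + 82*s - 14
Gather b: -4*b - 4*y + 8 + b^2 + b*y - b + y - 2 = b^2 + b*(y - 5) - 3*y + 6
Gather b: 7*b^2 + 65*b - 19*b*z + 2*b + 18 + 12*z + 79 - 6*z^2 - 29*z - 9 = 7*b^2 + b*(67 - 19*z) - 6*z^2 - 17*z + 88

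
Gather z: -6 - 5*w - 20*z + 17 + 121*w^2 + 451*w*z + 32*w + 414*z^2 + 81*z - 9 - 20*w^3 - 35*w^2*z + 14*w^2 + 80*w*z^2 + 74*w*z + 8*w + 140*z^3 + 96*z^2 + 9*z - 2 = -20*w^3 + 135*w^2 + 35*w + 140*z^3 + z^2*(80*w + 510) + z*(-35*w^2 + 525*w + 70)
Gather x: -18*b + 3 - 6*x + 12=-18*b - 6*x + 15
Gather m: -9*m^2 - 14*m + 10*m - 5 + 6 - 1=-9*m^2 - 4*m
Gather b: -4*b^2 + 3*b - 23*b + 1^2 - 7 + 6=-4*b^2 - 20*b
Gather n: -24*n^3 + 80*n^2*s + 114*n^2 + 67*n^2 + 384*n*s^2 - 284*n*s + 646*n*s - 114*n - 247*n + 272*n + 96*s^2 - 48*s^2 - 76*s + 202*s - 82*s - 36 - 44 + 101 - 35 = -24*n^3 + n^2*(80*s + 181) + n*(384*s^2 + 362*s - 89) + 48*s^2 + 44*s - 14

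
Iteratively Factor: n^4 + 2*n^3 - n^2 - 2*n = (n)*(n^3 + 2*n^2 - n - 2) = n*(n + 2)*(n^2 - 1) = n*(n + 1)*(n + 2)*(n - 1)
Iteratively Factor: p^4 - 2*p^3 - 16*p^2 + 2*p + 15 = (p - 5)*(p^3 + 3*p^2 - p - 3) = (p - 5)*(p + 1)*(p^2 + 2*p - 3) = (p - 5)*(p + 1)*(p + 3)*(p - 1)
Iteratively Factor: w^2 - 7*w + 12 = (w - 4)*(w - 3)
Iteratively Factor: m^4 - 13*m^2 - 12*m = (m + 3)*(m^3 - 3*m^2 - 4*m) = m*(m + 3)*(m^2 - 3*m - 4) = m*(m + 1)*(m + 3)*(m - 4)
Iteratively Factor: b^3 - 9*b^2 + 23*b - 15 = (b - 1)*(b^2 - 8*b + 15) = (b - 3)*(b - 1)*(b - 5)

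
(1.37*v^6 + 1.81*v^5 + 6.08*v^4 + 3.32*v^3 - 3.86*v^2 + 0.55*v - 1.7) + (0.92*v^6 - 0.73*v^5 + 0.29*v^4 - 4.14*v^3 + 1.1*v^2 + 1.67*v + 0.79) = 2.29*v^6 + 1.08*v^5 + 6.37*v^4 - 0.82*v^3 - 2.76*v^2 + 2.22*v - 0.91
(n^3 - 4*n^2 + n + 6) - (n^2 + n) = n^3 - 5*n^2 + 6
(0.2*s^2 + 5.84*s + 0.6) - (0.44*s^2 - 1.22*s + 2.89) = -0.24*s^2 + 7.06*s - 2.29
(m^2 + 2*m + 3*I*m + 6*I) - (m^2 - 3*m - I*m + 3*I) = 5*m + 4*I*m + 3*I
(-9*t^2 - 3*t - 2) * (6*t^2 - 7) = -54*t^4 - 18*t^3 + 51*t^2 + 21*t + 14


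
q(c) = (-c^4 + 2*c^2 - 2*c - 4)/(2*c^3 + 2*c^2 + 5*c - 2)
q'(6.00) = -0.51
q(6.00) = -2.33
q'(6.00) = -0.51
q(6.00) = -2.33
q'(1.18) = 0.62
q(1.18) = -0.55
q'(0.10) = 11.53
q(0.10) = 2.83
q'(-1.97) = -0.67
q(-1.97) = 0.38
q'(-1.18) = 0.11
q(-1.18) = 0.09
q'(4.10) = -0.49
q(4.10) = -1.37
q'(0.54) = 15.69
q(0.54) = -2.87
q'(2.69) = -0.40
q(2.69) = -0.73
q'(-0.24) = 2.48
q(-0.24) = 1.09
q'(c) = (-6*c^2 - 4*c - 5)*(-c^4 + 2*c^2 - 2*c - 4)/(2*c^3 + 2*c^2 + 5*c - 2)^2 + (-4*c^3 + 4*c - 2)/(2*c^3 + 2*c^2 + 5*c - 2) = (-2*c^6 - 4*c^5 - 19*c^4 + 16*c^3 + 38*c^2 + 8*c + 24)/(4*c^6 + 8*c^5 + 24*c^4 + 12*c^3 + 17*c^2 - 20*c + 4)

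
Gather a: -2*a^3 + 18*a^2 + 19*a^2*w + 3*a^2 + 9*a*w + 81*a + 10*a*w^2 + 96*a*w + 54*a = -2*a^3 + a^2*(19*w + 21) + a*(10*w^2 + 105*w + 135)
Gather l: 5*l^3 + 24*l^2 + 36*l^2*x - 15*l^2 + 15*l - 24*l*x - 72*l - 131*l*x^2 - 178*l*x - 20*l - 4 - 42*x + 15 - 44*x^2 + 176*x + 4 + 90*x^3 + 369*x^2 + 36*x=5*l^3 + l^2*(36*x + 9) + l*(-131*x^2 - 202*x - 77) + 90*x^3 + 325*x^2 + 170*x + 15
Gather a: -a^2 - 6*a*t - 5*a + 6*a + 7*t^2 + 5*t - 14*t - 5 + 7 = -a^2 + a*(1 - 6*t) + 7*t^2 - 9*t + 2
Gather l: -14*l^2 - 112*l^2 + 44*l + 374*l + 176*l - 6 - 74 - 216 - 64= -126*l^2 + 594*l - 360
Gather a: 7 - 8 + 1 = 0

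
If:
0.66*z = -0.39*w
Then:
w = -1.69230769230769*z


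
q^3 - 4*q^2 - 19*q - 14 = (q - 7)*(q + 1)*(q + 2)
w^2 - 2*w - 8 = (w - 4)*(w + 2)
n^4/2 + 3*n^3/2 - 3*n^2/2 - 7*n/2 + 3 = (n/2 + 1)*(n - 1)^2*(n + 3)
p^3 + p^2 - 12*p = p*(p - 3)*(p + 4)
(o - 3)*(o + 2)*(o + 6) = o^3 + 5*o^2 - 12*o - 36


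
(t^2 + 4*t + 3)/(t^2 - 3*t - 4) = (t + 3)/(t - 4)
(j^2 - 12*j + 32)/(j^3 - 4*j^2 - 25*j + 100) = (j - 8)/(j^2 - 25)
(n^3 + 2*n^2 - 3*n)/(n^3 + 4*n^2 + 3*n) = (n - 1)/(n + 1)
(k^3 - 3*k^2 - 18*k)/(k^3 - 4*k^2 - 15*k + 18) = k/(k - 1)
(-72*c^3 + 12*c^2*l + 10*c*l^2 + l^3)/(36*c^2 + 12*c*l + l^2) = -2*c + l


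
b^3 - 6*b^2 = b^2*(b - 6)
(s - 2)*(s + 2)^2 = s^3 + 2*s^2 - 4*s - 8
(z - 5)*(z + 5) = z^2 - 25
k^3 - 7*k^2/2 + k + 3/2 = (k - 3)*(k - 1)*(k + 1/2)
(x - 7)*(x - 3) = x^2 - 10*x + 21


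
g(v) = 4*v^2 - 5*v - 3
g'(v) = 8*v - 5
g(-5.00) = 122.00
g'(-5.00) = -45.00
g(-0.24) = -1.57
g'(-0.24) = -6.92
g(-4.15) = 86.64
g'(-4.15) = -38.20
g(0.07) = -3.33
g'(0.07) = -4.44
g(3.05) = 18.96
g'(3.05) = 19.40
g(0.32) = -4.19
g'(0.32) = -2.44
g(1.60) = -0.76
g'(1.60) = 7.80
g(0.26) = -4.03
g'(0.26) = -2.92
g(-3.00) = 48.00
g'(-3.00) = -29.00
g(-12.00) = 633.00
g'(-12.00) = -101.00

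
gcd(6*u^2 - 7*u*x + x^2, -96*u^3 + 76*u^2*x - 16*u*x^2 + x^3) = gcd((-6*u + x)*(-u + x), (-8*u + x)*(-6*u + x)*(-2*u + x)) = -6*u + x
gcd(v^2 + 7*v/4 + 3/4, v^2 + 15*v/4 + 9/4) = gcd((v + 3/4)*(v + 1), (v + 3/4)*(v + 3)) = v + 3/4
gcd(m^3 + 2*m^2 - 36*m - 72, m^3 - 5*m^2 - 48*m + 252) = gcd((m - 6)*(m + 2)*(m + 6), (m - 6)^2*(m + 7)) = m - 6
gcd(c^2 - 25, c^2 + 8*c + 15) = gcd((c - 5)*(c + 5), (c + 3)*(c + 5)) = c + 5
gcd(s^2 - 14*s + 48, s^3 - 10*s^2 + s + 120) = s - 8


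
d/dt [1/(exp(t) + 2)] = -exp(t)/(exp(t) + 2)^2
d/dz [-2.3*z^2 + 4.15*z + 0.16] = 4.15 - 4.6*z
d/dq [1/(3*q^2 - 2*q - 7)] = 2*(1 - 3*q)/(-3*q^2 + 2*q + 7)^2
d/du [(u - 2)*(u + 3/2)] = 2*u - 1/2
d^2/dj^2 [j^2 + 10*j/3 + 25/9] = 2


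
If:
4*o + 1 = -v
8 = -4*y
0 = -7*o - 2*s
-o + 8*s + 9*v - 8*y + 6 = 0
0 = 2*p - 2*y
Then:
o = 1/5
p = -2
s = -7/10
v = -9/5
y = -2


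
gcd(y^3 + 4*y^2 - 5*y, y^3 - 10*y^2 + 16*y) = y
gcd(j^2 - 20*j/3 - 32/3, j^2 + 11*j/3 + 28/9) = j + 4/3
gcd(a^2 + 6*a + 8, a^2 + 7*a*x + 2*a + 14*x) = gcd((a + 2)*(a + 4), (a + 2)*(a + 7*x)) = a + 2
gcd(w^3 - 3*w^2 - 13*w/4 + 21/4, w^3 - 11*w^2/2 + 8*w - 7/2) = w^2 - 9*w/2 + 7/2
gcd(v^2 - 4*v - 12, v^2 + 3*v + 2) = v + 2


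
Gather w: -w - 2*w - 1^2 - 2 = -3*w - 3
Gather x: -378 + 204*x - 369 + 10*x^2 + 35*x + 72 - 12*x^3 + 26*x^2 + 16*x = -12*x^3 + 36*x^2 + 255*x - 675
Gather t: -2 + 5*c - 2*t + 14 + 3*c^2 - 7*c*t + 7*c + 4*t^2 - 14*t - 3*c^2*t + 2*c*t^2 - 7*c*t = 3*c^2 + 12*c + t^2*(2*c + 4) + t*(-3*c^2 - 14*c - 16) + 12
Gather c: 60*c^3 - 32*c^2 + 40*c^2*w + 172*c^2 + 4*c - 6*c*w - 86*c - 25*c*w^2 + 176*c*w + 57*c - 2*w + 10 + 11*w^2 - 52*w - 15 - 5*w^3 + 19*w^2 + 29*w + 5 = 60*c^3 + c^2*(40*w + 140) + c*(-25*w^2 + 170*w - 25) - 5*w^3 + 30*w^2 - 25*w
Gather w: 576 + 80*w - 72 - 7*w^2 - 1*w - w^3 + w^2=-w^3 - 6*w^2 + 79*w + 504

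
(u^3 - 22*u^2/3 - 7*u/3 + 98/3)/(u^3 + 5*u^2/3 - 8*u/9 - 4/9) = 3*(3*u^2 - 28*u + 49)/(9*u^2 - 3*u - 2)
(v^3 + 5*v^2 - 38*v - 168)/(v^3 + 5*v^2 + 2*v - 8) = (v^2 + v - 42)/(v^2 + v - 2)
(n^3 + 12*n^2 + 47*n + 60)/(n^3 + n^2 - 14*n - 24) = (n^2 + 9*n + 20)/(n^2 - 2*n - 8)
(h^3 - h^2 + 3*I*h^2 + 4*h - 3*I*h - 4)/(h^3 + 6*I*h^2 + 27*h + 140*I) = (h^2 - h*(1 + I) + I)/(h^2 + 2*I*h + 35)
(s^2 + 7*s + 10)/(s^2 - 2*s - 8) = (s + 5)/(s - 4)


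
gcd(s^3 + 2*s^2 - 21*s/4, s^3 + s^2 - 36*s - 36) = 1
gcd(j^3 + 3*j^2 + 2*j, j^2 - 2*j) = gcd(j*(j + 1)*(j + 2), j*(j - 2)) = j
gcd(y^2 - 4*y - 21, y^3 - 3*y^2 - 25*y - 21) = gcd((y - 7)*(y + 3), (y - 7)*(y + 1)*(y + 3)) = y^2 - 4*y - 21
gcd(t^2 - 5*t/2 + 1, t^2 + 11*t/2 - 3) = t - 1/2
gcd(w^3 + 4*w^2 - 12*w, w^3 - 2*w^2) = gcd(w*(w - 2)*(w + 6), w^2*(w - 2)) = w^2 - 2*w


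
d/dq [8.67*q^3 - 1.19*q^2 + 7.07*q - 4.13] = 26.01*q^2 - 2.38*q + 7.07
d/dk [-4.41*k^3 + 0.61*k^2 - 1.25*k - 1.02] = -13.23*k^2 + 1.22*k - 1.25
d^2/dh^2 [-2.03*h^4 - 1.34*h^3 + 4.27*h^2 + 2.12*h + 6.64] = -24.36*h^2 - 8.04*h + 8.54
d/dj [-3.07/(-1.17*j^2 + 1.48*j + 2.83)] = (4.5436 - 7.1838*j)/(-1.17*j^2 + 1.48*j + 2.83)^2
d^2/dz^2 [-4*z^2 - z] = -8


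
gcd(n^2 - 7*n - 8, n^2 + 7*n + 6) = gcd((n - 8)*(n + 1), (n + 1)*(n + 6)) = n + 1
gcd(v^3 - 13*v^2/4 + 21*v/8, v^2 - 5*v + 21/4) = v - 3/2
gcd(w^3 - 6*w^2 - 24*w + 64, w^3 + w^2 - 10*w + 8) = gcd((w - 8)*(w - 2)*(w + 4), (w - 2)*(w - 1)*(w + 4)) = w^2 + 2*w - 8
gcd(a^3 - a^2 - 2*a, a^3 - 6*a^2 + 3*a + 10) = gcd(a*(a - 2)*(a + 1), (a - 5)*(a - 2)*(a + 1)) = a^2 - a - 2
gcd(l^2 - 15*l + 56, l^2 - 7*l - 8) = l - 8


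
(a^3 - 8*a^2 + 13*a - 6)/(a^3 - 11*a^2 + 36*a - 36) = (a^2 - 2*a + 1)/(a^2 - 5*a + 6)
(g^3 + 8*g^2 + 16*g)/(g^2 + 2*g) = (g^2 + 8*g + 16)/(g + 2)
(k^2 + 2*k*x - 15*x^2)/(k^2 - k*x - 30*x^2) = (-k + 3*x)/(-k + 6*x)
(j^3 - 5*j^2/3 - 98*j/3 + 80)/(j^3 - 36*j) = (3*j^2 - 23*j + 40)/(3*j*(j - 6))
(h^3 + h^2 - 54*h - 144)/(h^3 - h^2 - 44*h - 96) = (h + 6)/(h + 4)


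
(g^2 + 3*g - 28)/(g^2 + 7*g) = (g - 4)/g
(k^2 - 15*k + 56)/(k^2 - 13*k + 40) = (k - 7)/(k - 5)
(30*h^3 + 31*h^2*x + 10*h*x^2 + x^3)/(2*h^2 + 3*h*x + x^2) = (15*h^2 + 8*h*x + x^2)/(h + x)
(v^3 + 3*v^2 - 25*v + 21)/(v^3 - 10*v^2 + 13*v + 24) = (v^2 + 6*v - 7)/(v^2 - 7*v - 8)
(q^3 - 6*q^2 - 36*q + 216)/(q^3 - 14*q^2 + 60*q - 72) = (q + 6)/(q - 2)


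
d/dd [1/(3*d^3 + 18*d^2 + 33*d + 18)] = (-d^2 - 4*d - 11/3)/(d^3 + 6*d^2 + 11*d + 6)^2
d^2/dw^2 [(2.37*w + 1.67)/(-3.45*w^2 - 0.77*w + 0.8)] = (-(2.37*w + 1.67)*(6.9*w + 0.77)*(13.8*w + 1.54) + (49.059*w + 15.1728)*(3.45*w^2 + 0.77*w - 0.8))/(3.45*w^2 + 0.77*w - 0.8)^3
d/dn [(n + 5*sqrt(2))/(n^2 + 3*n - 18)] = (n^2 + 3*n - (n + 5*sqrt(2))*(2*n + 3) - 18)/(n^2 + 3*n - 18)^2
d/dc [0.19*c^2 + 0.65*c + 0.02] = 0.38*c + 0.65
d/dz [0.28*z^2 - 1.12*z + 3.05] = 0.56*z - 1.12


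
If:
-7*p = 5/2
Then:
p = -5/14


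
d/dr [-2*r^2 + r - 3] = 1 - 4*r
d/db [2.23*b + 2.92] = 2.23000000000000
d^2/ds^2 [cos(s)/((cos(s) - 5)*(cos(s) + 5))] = (-sin(s)^4 + 150*sin(s)^2 - 624)*cos(s)/((cos(s) - 5)^3*(cos(s) + 5)^3)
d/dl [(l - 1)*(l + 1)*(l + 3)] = 3*l^2 + 6*l - 1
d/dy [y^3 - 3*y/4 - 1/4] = 3*y^2 - 3/4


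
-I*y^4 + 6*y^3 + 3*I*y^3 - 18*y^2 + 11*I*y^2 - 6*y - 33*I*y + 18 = (y - 3)*(y + 2*I)*(y + 3*I)*(-I*y + 1)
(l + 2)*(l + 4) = l^2 + 6*l + 8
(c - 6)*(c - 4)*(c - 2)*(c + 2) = c^4 - 10*c^3 + 20*c^2 + 40*c - 96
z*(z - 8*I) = z^2 - 8*I*z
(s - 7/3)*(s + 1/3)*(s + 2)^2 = s^4 + 2*s^3 - 43*s^2/9 - 100*s/9 - 28/9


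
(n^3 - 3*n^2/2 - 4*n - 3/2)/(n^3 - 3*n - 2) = (n^2 - 5*n/2 - 3/2)/(n^2 - n - 2)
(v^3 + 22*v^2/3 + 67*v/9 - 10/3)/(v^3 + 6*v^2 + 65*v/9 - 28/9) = (3*v^2 + 23*v + 30)/(3*v^2 + 19*v + 28)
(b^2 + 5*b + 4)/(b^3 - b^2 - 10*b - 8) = (b + 4)/(b^2 - 2*b - 8)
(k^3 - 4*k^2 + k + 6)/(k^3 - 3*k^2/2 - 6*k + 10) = 2*(k^2 - 2*k - 3)/(2*k^2 + k - 10)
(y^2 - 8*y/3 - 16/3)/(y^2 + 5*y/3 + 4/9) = 3*(y - 4)/(3*y + 1)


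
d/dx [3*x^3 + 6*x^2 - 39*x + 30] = 9*x^2 + 12*x - 39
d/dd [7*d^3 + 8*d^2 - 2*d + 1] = 21*d^2 + 16*d - 2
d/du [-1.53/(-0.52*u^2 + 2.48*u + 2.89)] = (3.7944 - 1.5912*u)/(-0.52*u^2 + 2.48*u + 2.89)^2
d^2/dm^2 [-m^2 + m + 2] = -2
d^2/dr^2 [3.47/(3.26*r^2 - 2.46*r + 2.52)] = (-73.755544*r^2 + 55.656024*r + 3.47*(6.52*r - 2.46)*(13.04*r - 4.92) - 57.013488)/(3.26*r^2 - 2.46*r + 2.52)^3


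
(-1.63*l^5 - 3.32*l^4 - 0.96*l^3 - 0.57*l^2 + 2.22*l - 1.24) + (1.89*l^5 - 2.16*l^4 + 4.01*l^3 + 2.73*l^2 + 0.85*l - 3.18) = 0.26*l^5 - 5.48*l^4 + 3.05*l^3 + 2.16*l^2 + 3.07*l - 4.42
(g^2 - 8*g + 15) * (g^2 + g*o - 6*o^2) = g^4 + g^3*o - 8*g^3 - 6*g^2*o^2 - 8*g^2*o + 15*g^2 + 48*g*o^2 + 15*g*o - 90*o^2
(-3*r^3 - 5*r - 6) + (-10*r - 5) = -3*r^3 - 15*r - 11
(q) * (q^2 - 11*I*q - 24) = q^3 - 11*I*q^2 - 24*q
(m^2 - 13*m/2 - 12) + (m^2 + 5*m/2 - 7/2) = 2*m^2 - 4*m - 31/2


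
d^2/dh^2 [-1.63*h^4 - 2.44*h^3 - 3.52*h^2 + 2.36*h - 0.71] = -19.56*h^2 - 14.64*h - 7.04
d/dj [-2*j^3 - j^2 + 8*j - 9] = -6*j^2 - 2*j + 8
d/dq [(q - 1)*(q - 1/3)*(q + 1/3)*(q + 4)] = 4*q^3 + 9*q^2 - 74*q/9 - 1/3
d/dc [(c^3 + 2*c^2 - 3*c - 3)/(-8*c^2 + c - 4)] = (-8*c^4 + 2*c^3 - 34*c^2 - 64*c + 15)/(64*c^4 - 16*c^3 + 65*c^2 - 8*c + 16)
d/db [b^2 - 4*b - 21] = 2*b - 4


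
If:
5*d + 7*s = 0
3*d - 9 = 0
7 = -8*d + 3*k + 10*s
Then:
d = 3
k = 367/21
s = -15/7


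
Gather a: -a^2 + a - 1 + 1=-a^2 + a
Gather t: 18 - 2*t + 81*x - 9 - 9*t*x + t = t*(-9*x - 1) + 81*x + 9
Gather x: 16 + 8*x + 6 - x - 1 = 7*x + 21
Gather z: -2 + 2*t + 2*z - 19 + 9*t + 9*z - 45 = 11*t + 11*z - 66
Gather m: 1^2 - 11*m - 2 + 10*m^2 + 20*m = 10*m^2 + 9*m - 1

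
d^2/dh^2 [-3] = 0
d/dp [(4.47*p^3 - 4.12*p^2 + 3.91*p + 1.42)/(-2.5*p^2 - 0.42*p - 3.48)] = (-11.175*p^4 - 3.7548*p^3 - 35.1614*p^2 + 35.7752*p - 13.0104)/(6.25*p^4 + 2.1*p^3 + 17.5764*p^2 + 2.9232*p + 12.1104)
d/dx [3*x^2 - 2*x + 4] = 6*x - 2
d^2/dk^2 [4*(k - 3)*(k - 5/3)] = 8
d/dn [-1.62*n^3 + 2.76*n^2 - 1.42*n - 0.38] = -4.86*n^2 + 5.52*n - 1.42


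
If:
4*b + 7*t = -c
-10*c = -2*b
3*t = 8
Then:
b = -40/9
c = -8/9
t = 8/3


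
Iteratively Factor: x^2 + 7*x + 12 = (x + 3)*(x + 4)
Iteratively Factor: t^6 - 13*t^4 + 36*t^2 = (t - 3)*(t^5 + 3*t^4 - 4*t^3 - 12*t^2) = t*(t - 3)*(t^4 + 3*t^3 - 4*t^2 - 12*t) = t^2*(t - 3)*(t^3 + 3*t^2 - 4*t - 12) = t^2*(t - 3)*(t + 3)*(t^2 - 4) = t^2*(t - 3)*(t - 2)*(t + 3)*(t + 2)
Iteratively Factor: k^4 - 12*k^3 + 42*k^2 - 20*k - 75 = (k - 5)*(k^3 - 7*k^2 + 7*k + 15) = (k - 5)*(k + 1)*(k^2 - 8*k + 15) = (k - 5)^2*(k + 1)*(k - 3)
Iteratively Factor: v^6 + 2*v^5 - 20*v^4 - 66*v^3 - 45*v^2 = (v)*(v^5 + 2*v^4 - 20*v^3 - 66*v^2 - 45*v) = v*(v - 5)*(v^4 + 7*v^3 + 15*v^2 + 9*v) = v*(v - 5)*(v + 3)*(v^3 + 4*v^2 + 3*v) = v*(v - 5)*(v + 3)^2*(v^2 + v) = v^2*(v - 5)*(v + 3)^2*(v + 1)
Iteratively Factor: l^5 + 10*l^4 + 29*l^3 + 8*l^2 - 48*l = (l + 4)*(l^4 + 6*l^3 + 5*l^2 - 12*l) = (l + 4)^2*(l^3 + 2*l^2 - 3*l) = (l - 1)*(l + 4)^2*(l^2 + 3*l) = (l - 1)*(l + 3)*(l + 4)^2*(l)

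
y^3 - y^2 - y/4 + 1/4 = (y - 1)*(y - 1/2)*(y + 1/2)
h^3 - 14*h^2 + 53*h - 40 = (h - 8)*(h - 5)*(h - 1)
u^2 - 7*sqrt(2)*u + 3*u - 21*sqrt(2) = (u + 3)*(u - 7*sqrt(2))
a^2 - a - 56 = (a - 8)*(a + 7)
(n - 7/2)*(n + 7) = n^2 + 7*n/2 - 49/2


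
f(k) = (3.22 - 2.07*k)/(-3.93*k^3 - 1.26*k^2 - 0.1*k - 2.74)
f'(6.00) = -0.00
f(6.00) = 0.01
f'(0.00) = 0.80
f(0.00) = -1.18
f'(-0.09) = 0.74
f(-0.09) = -1.24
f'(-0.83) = 20.16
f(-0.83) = -3.86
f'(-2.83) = 0.11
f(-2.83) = 0.12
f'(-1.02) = 1053.77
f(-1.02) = 24.05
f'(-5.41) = 0.01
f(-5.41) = 0.02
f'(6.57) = -0.00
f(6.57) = 0.01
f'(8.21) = -0.00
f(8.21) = 0.01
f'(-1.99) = 0.47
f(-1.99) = 0.31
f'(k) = (3.22 - 2.07*k)*(11.79*k^2 + 2.52*k + 0.1)/(-3.93*k^3 - 1.26*k^2 - 0.1*k - 2.74)^2 - 2.07/(-3.93*k^3 - 1.26*k^2 - 0.1*k - 2.74) = (-16.2702*k^3 + 35.3556*k^2 + 8.1144*k + 5.9938)/(15.4449*k^6 + 9.9036*k^5 + 2.3736*k^4 + 21.7884*k^3 + 6.9148*k^2 + 0.548*k + 7.5076)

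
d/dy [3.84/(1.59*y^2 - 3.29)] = -12.2112*y/(1.59*y^2 - 3.29)^2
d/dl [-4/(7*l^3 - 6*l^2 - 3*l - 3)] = 12*(7*l^2 - 4*l - 1)/(-7*l^3 + 6*l^2 + 3*l + 3)^2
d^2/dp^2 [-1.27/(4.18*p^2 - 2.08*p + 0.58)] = (44.379896*p^2 - 22.083776*p - 1.27*(8.36*p - 2.08)*(16.72*p - 4.16) + 6.157976)/(4.18*p^2 - 2.08*p + 0.58)^3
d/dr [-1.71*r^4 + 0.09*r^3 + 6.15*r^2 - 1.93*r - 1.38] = -6.84*r^3 + 0.27*r^2 + 12.3*r - 1.93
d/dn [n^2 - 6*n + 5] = 2*n - 6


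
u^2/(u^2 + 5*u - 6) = u^2/(u^2 + 5*u - 6)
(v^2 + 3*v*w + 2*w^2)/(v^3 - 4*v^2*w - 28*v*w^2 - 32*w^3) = (v + w)/(v^2 - 6*v*w - 16*w^2)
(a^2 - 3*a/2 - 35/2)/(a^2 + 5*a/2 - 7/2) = (a - 5)/(a - 1)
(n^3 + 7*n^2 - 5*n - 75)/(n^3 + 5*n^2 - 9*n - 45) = (n + 5)/(n + 3)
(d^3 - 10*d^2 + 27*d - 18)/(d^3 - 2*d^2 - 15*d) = (-d^3 + 10*d^2 - 27*d + 18)/(d*(-d^2 + 2*d + 15))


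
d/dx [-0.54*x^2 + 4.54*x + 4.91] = 4.54 - 1.08*x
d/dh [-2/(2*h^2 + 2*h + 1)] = 4*(2*h + 1)/(2*h^2 + 2*h + 1)^2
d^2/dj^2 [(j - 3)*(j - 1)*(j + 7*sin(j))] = -7*j^2*sin(j) + 28*sqrt(2)*j*sin(j + pi/4) + 6*j - 7*sin(j) - 56*cos(j) - 8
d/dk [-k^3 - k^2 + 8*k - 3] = -3*k^2 - 2*k + 8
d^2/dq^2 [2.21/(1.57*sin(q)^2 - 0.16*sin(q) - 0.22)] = (21.789716*sin(q)^4 - 1.665456*sin(q)^3 - 29.574662*sin(q)^2 + 3.25312*sin(q) - 1.63982)/(-1.57*sin(q)^2 + 0.16*sin(q) + 0.22)^3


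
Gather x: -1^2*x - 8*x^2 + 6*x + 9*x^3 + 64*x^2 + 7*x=9*x^3 + 56*x^2 + 12*x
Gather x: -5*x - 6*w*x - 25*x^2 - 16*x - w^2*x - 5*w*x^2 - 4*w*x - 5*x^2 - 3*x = x^2*(-5*w - 30) + x*(-w^2 - 10*w - 24)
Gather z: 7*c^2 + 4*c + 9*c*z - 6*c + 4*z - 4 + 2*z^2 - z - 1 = 7*c^2 - 2*c + 2*z^2 + z*(9*c + 3) - 5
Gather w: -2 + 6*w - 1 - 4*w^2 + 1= -4*w^2 + 6*w - 2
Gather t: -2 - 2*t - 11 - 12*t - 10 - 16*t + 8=-30*t - 15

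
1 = 1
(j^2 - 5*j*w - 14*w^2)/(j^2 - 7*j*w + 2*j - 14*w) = (j + 2*w)/(j + 2)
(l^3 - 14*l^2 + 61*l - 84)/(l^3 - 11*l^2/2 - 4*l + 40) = 2*(l^2 - 10*l + 21)/(2*l^2 - 3*l - 20)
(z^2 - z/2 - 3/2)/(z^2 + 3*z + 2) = (z - 3/2)/(z + 2)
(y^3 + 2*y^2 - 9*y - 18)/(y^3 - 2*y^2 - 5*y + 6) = (y + 3)/(y - 1)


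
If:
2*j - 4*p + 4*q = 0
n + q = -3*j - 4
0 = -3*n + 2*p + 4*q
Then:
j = -9*q/10 - 6/5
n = 17*q/10 - 2/5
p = 11*q/20 - 3/5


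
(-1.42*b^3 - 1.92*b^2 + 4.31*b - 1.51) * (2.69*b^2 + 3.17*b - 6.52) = -3.8198*b^5 - 9.6662*b^4 + 14.7659*b^3 + 22.1192*b^2 - 32.8879*b + 9.8452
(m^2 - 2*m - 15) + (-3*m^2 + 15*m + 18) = -2*m^2 + 13*m + 3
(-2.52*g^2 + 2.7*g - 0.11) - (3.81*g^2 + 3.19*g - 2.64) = -6.33*g^2 - 0.49*g + 2.53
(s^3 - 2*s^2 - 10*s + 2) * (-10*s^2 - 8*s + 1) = -10*s^5 + 12*s^4 + 117*s^3 + 58*s^2 - 26*s + 2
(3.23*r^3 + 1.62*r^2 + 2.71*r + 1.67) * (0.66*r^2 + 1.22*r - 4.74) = 2.1318*r^5 + 5.0098*r^4 - 11.5452*r^3 - 3.2704*r^2 - 10.808*r - 7.9158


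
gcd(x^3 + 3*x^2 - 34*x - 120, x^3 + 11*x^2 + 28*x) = x + 4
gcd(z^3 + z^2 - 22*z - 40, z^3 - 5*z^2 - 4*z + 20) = z^2 - 3*z - 10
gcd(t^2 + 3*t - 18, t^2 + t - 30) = t + 6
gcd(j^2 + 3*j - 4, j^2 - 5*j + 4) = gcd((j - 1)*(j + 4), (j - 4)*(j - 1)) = j - 1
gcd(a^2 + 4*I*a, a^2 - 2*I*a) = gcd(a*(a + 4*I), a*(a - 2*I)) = a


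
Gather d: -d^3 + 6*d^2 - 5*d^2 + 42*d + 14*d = -d^3 + d^2 + 56*d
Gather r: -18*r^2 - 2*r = -18*r^2 - 2*r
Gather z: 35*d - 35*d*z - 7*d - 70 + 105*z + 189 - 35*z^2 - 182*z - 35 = 28*d - 35*z^2 + z*(-35*d - 77) + 84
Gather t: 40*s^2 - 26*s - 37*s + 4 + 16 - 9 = 40*s^2 - 63*s + 11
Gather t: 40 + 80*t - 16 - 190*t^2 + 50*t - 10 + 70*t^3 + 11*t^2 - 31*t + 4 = 70*t^3 - 179*t^2 + 99*t + 18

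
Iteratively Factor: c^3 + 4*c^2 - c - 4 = (c - 1)*(c^2 + 5*c + 4) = (c - 1)*(c + 4)*(c + 1)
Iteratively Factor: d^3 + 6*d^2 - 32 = (d - 2)*(d^2 + 8*d + 16) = (d - 2)*(d + 4)*(d + 4)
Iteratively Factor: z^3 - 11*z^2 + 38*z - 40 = (z - 5)*(z^2 - 6*z + 8) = (z - 5)*(z - 2)*(z - 4)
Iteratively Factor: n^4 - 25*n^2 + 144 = (n + 4)*(n^3 - 4*n^2 - 9*n + 36) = (n - 4)*(n + 4)*(n^2 - 9) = (n - 4)*(n - 3)*(n + 4)*(n + 3)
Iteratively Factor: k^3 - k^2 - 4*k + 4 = (k + 2)*(k^2 - 3*k + 2) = (k - 2)*(k + 2)*(k - 1)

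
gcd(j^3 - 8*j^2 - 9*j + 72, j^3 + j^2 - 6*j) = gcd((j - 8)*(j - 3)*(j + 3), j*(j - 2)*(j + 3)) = j + 3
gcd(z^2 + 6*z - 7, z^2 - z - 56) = z + 7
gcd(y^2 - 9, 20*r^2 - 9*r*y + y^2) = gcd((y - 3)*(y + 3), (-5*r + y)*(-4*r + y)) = 1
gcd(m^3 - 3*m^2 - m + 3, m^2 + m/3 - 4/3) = m - 1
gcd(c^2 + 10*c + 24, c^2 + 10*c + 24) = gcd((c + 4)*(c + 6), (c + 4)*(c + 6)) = c^2 + 10*c + 24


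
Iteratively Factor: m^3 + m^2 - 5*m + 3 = (m - 1)*(m^2 + 2*m - 3) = (m - 1)*(m + 3)*(m - 1)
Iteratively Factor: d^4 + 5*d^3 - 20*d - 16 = (d + 2)*(d^3 + 3*d^2 - 6*d - 8) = (d - 2)*(d + 2)*(d^2 + 5*d + 4) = (d - 2)*(d + 2)*(d + 4)*(d + 1)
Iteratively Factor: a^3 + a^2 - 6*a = (a + 3)*(a^2 - 2*a) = a*(a + 3)*(a - 2)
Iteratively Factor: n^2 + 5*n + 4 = (n + 4)*(n + 1)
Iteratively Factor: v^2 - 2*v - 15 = (v - 5)*(v + 3)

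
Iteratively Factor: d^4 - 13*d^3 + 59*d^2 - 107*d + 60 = (d - 5)*(d^3 - 8*d^2 + 19*d - 12) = (d - 5)*(d - 1)*(d^2 - 7*d + 12) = (d - 5)*(d - 3)*(d - 1)*(d - 4)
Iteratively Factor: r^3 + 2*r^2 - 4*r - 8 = (r + 2)*(r^2 - 4) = (r - 2)*(r + 2)*(r + 2)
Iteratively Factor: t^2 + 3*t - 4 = (t - 1)*(t + 4)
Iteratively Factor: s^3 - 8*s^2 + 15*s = (s - 5)*(s^2 - 3*s) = s*(s - 5)*(s - 3)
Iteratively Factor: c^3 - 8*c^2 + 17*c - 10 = (c - 5)*(c^2 - 3*c + 2) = (c - 5)*(c - 1)*(c - 2)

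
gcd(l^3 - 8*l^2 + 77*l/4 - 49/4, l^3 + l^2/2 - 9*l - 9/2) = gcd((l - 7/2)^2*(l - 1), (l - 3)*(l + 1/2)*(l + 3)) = 1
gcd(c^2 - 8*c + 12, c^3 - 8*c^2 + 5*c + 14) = c - 2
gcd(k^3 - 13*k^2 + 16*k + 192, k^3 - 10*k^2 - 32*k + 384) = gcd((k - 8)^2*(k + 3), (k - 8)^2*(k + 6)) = k^2 - 16*k + 64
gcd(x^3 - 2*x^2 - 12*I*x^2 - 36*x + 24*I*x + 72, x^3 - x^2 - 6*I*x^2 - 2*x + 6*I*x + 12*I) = x^2 + x*(-2 - 6*I) + 12*I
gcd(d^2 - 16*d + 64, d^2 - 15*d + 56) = d - 8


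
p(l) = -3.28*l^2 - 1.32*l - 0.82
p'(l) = -6.56*l - 1.32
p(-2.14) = -13.02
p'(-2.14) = 12.72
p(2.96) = -33.47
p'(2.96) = -20.74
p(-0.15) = -0.70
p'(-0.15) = -0.34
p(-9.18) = -265.12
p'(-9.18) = 58.90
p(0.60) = -2.79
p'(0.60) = -5.26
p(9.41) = -303.68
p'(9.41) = -63.05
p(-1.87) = -9.82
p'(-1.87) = 10.95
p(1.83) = -14.22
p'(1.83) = -13.32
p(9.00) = -278.38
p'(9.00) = -60.36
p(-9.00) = -254.62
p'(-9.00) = 57.72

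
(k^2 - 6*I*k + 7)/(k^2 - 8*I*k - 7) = (k + I)/(k - I)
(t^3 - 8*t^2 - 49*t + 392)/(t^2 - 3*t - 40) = (t^2 - 49)/(t + 5)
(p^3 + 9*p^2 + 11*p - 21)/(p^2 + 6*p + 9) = (p^2 + 6*p - 7)/(p + 3)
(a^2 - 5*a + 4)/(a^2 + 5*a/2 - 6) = 2*(a^2 - 5*a + 4)/(2*a^2 + 5*a - 12)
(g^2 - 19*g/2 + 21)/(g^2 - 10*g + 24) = (g - 7/2)/(g - 4)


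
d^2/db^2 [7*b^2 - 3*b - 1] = 14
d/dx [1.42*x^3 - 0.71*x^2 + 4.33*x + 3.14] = 4.26*x^2 - 1.42*x + 4.33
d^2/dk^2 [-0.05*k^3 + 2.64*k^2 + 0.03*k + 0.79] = 5.28 - 0.3*k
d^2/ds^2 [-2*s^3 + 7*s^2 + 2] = 14 - 12*s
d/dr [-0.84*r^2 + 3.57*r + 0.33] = 3.57 - 1.68*r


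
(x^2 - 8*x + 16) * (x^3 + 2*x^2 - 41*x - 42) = x^5 - 6*x^4 - 41*x^3 + 318*x^2 - 320*x - 672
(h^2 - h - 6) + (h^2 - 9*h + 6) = 2*h^2 - 10*h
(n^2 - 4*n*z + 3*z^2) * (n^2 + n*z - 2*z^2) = n^4 - 3*n^3*z - 3*n^2*z^2 + 11*n*z^3 - 6*z^4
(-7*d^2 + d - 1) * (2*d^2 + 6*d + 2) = -14*d^4 - 40*d^3 - 10*d^2 - 4*d - 2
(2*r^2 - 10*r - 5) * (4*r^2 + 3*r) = 8*r^4 - 34*r^3 - 50*r^2 - 15*r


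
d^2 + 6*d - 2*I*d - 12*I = (d + 6)*(d - 2*I)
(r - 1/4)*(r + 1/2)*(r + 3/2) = r^3 + 7*r^2/4 + r/4 - 3/16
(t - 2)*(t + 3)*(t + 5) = t^3 + 6*t^2 - t - 30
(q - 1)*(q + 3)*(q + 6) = q^3 + 8*q^2 + 9*q - 18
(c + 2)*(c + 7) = c^2 + 9*c + 14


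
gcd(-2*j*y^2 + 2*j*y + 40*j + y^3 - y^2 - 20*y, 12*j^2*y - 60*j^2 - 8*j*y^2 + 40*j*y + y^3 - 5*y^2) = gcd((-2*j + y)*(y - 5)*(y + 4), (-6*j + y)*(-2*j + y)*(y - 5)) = -2*j*y + 10*j + y^2 - 5*y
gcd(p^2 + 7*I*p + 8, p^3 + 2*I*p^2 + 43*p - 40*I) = p^2 + 7*I*p + 8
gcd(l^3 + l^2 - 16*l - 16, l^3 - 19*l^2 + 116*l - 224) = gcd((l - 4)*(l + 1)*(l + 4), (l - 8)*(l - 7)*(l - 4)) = l - 4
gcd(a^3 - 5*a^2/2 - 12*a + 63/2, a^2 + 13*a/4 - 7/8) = a + 7/2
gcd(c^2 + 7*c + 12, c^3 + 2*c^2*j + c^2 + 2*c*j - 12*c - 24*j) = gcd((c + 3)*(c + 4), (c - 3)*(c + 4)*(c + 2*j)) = c + 4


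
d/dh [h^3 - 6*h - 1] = 3*h^2 - 6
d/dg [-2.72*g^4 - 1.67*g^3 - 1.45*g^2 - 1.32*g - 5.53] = -10.88*g^3 - 5.01*g^2 - 2.9*g - 1.32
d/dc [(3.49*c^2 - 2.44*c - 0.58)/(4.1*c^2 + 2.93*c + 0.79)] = (20.2297*c^2 + 10.2702*c - 0.2282)/(16.81*c^4 + 24.026*c^3 + 15.0629*c^2 + 4.6294*c + 0.6241)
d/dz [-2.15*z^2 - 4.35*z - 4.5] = -4.3*z - 4.35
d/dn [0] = 0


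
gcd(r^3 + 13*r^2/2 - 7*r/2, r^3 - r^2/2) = r^2 - r/2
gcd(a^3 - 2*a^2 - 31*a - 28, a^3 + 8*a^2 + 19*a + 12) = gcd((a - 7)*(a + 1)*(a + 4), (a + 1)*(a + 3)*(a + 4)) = a^2 + 5*a + 4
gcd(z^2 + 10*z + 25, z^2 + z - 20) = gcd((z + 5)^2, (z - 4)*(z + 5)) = z + 5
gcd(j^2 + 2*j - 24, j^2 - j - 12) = j - 4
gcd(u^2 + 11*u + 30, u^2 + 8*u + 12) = u + 6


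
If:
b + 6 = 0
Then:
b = -6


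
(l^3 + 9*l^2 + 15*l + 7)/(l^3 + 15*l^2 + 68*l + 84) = (l^2 + 2*l + 1)/(l^2 + 8*l + 12)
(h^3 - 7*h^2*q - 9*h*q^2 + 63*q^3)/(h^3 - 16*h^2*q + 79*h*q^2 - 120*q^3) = (h^2 - 4*h*q - 21*q^2)/(h^2 - 13*h*q + 40*q^2)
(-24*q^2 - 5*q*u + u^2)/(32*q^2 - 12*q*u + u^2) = (-3*q - u)/(4*q - u)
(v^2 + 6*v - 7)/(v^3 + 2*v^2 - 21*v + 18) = (v + 7)/(v^2 + 3*v - 18)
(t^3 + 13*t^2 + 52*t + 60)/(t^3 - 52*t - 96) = (t + 5)/(t - 8)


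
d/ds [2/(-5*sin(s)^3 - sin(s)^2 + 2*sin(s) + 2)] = 2*(15*sin(s)^2 + 2*sin(s) - 2)*cos(s)/(5*sin(s)^3 + sin(s)^2 - 2*sin(s) - 2)^2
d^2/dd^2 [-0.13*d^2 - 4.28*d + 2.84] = -0.260000000000000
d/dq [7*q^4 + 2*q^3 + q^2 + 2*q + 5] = 28*q^3 + 6*q^2 + 2*q + 2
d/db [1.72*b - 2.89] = 1.72000000000000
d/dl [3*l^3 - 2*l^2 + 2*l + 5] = 9*l^2 - 4*l + 2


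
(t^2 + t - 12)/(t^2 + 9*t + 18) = (t^2 + t - 12)/(t^2 + 9*t + 18)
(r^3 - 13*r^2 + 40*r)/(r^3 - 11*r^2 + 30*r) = (r - 8)/(r - 6)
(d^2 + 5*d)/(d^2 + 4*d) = (d + 5)/(d + 4)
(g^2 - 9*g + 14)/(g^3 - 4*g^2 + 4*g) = (g - 7)/(g*(g - 2))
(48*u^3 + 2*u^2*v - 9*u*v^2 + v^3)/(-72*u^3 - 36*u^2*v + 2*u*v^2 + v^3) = (-24*u^2 + 11*u*v - v^2)/(36*u^2 - v^2)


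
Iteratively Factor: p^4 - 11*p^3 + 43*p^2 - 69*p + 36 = (p - 4)*(p^3 - 7*p^2 + 15*p - 9) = (p - 4)*(p - 1)*(p^2 - 6*p + 9) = (p - 4)*(p - 3)*(p - 1)*(p - 3)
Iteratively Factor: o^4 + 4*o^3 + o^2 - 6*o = (o + 3)*(o^3 + o^2 - 2*o) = o*(o + 3)*(o^2 + o - 2) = o*(o + 2)*(o + 3)*(o - 1)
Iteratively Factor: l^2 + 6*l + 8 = (l + 4)*(l + 2)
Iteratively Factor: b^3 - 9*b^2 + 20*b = (b - 5)*(b^2 - 4*b) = b*(b - 5)*(b - 4)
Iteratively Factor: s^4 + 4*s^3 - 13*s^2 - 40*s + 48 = (s + 4)*(s^3 - 13*s + 12) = (s + 4)^2*(s^2 - 4*s + 3) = (s - 3)*(s + 4)^2*(s - 1)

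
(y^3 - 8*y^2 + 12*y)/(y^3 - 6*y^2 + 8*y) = (y - 6)/(y - 4)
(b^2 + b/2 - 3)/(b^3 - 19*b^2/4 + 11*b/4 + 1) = 2*(2*b^2 + b - 6)/(4*b^3 - 19*b^2 + 11*b + 4)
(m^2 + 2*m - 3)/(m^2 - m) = (m + 3)/m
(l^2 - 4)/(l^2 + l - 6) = (l + 2)/(l + 3)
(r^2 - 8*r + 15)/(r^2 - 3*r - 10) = (r - 3)/(r + 2)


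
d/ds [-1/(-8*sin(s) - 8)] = -cos(s)/(8*(sin(s) + 1)^2)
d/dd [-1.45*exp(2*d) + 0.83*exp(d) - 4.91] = (0.83 - 2.9*exp(d))*exp(d)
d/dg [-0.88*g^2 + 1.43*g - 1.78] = 1.43 - 1.76*g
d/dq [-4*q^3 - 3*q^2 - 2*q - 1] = -12*q^2 - 6*q - 2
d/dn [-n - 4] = -1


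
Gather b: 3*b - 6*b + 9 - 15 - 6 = -3*b - 12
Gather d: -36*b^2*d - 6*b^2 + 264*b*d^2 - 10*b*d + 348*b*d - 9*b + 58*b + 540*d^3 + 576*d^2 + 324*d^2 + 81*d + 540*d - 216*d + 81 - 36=-6*b^2 + 49*b + 540*d^3 + d^2*(264*b + 900) + d*(-36*b^2 + 338*b + 405) + 45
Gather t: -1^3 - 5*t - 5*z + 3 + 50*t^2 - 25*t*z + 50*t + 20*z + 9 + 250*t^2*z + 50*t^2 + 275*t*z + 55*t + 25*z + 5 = t^2*(250*z + 100) + t*(250*z + 100) + 40*z + 16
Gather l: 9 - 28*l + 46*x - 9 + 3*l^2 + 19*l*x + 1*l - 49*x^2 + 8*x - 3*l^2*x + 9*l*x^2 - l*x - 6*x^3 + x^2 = l^2*(3 - 3*x) + l*(9*x^2 + 18*x - 27) - 6*x^3 - 48*x^2 + 54*x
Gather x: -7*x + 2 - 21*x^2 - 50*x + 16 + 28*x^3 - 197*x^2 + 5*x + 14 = 28*x^3 - 218*x^2 - 52*x + 32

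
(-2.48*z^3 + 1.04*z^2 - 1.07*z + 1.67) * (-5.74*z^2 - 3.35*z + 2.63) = 14.2352*z^5 + 2.3384*z^4 - 3.8646*z^3 - 3.2661*z^2 - 8.4086*z + 4.3921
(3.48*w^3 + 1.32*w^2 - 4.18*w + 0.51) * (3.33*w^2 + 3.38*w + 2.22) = 11.5884*w^5 + 16.158*w^4 - 1.7322*w^3 - 9.4997*w^2 - 7.5558*w + 1.1322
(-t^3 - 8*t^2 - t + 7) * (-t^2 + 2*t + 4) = t^5 + 6*t^4 - 19*t^3 - 41*t^2 + 10*t + 28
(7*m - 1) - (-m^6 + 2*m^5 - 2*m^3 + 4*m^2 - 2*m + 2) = m^6 - 2*m^5 + 2*m^3 - 4*m^2 + 9*m - 3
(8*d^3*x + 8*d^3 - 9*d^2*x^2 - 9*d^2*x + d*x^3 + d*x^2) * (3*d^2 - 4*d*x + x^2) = 24*d^5*x + 24*d^5 - 59*d^4*x^2 - 59*d^4*x + 47*d^3*x^3 + 47*d^3*x^2 - 13*d^2*x^4 - 13*d^2*x^3 + d*x^5 + d*x^4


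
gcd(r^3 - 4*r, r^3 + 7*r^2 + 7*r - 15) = 1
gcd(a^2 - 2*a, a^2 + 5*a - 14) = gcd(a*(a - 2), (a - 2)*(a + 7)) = a - 2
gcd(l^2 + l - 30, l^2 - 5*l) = l - 5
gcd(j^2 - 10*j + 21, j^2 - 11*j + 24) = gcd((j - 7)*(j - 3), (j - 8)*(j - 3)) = j - 3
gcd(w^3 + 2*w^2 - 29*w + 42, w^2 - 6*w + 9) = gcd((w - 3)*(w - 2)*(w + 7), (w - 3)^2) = w - 3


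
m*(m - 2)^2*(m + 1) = m^4 - 3*m^3 + 4*m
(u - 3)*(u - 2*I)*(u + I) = u^3 - 3*u^2 - I*u^2 + 2*u + 3*I*u - 6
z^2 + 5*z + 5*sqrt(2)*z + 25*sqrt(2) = (z + 5)*(z + 5*sqrt(2))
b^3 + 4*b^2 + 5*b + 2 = (b + 1)^2*(b + 2)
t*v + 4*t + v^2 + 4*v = (t + v)*(v + 4)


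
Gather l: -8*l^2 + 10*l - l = -8*l^2 + 9*l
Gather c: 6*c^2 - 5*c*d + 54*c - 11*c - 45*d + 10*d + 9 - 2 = 6*c^2 + c*(43 - 5*d) - 35*d + 7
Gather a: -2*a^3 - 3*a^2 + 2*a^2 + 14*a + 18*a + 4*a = -2*a^3 - a^2 + 36*a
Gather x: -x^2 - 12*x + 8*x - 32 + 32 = -x^2 - 4*x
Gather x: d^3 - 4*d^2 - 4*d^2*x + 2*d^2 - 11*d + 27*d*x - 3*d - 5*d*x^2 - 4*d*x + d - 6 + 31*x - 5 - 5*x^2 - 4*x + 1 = d^3 - 2*d^2 - 13*d + x^2*(-5*d - 5) + x*(-4*d^2 + 23*d + 27) - 10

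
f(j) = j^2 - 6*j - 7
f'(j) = 2*j - 6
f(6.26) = -5.37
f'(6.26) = 6.52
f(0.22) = -8.27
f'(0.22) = -5.56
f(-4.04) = 33.56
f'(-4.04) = -14.08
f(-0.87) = -1.02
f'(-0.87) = -7.74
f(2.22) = -15.39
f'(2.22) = -1.56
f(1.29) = -13.08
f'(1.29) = -3.42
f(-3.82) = 30.51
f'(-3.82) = -13.64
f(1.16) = -12.61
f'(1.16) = -3.68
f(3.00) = -16.00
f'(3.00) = 0.00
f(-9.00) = 128.00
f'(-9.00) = -24.00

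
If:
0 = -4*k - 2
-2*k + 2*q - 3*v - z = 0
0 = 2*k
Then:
No Solution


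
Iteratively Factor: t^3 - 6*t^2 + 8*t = (t)*(t^2 - 6*t + 8) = t*(t - 4)*(t - 2)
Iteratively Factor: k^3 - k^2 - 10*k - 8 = (k - 4)*(k^2 + 3*k + 2) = (k - 4)*(k + 1)*(k + 2)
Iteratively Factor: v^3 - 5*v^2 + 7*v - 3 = (v - 1)*(v^2 - 4*v + 3) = (v - 1)^2*(v - 3)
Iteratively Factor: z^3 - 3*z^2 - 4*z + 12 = (z - 2)*(z^2 - z - 6) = (z - 3)*(z - 2)*(z + 2)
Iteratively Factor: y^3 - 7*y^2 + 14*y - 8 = (y - 1)*(y^2 - 6*y + 8) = (y - 4)*(y - 1)*(y - 2)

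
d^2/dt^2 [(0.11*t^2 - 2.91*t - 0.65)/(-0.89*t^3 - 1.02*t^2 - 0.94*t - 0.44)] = (-0.174262*t^6 + 13.830066*t^5 + 22.580724*t^4 + 11.441236*t^3 - 6.058164*t^2 - 5.623968*t - 1.884504)/(0.704969*t^9 + 2.423826*t^8 + 5.01159*t^7 + 7.226772*t^6 + 7.689732*t^5 + 6.285768*t^4 + 3.878728*t^3 + 1.758768*t^2 + 0.545952*t + 0.085184)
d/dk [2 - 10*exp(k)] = -10*exp(k)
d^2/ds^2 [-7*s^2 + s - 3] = -14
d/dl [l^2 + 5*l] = 2*l + 5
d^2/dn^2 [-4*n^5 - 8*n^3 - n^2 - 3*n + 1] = -80*n^3 - 48*n - 2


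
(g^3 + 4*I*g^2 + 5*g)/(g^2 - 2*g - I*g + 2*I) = g*(g + 5*I)/(g - 2)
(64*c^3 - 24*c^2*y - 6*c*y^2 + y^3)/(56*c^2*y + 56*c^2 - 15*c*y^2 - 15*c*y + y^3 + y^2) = (-8*c^2 + 2*c*y + y^2)/(-7*c*y - 7*c + y^2 + y)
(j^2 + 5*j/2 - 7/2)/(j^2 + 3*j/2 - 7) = (j - 1)/(j - 2)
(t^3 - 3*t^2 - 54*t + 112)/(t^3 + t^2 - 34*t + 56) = (t - 8)/(t - 4)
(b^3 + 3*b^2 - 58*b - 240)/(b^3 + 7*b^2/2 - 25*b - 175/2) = 2*(b^2 - 2*b - 48)/(2*b^2 - 3*b - 35)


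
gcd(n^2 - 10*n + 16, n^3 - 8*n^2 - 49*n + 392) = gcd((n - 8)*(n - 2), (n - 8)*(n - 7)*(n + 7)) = n - 8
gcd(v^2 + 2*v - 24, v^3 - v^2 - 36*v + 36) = v + 6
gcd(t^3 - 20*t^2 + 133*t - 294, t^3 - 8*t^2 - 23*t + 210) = t^2 - 13*t + 42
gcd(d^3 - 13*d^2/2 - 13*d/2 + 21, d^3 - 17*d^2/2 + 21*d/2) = d^2 - 17*d/2 + 21/2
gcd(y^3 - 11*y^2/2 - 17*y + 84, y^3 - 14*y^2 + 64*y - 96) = y - 6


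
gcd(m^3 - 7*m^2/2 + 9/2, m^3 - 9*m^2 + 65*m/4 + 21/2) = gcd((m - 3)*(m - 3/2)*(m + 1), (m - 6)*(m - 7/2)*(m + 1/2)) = 1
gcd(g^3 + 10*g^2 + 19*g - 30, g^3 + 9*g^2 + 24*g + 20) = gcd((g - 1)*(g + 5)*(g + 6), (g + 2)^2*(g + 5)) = g + 5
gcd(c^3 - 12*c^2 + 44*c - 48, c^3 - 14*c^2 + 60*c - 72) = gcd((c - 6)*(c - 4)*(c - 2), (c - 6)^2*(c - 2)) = c^2 - 8*c + 12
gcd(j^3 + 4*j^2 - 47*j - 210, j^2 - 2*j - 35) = j^2 - 2*j - 35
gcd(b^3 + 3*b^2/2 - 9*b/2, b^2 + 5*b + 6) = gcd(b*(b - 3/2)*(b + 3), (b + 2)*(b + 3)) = b + 3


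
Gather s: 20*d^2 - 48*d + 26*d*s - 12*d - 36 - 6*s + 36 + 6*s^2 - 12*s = 20*d^2 - 60*d + 6*s^2 + s*(26*d - 18)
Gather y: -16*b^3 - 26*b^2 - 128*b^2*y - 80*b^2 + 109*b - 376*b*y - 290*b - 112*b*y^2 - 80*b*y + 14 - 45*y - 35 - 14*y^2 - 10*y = -16*b^3 - 106*b^2 - 181*b + y^2*(-112*b - 14) + y*(-128*b^2 - 456*b - 55) - 21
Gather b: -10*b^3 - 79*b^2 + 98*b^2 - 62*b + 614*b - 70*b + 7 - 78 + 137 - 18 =-10*b^3 + 19*b^2 + 482*b + 48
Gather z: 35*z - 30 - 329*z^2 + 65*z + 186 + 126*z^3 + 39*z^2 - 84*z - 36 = 126*z^3 - 290*z^2 + 16*z + 120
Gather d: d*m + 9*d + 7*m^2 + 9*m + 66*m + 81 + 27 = d*(m + 9) + 7*m^2 + 75*m + 108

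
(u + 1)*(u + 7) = u^2 + 8*u + 7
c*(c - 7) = c^2 - 7*c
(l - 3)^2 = l^2 - 6*l + 9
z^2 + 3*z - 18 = (z - 3)*(z + 6)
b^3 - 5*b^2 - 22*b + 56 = (b - 7)*(b - 2)*(b + 4)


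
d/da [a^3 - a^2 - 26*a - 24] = 3*a^2 - 2*a - 26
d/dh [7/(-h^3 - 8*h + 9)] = 7*(3*h^2 + 8)/(h^3 + 8*h - 9)^2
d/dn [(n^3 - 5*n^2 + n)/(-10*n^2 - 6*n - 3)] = (-10*n^4 - 12*n^3 + 31*n^2 + 30*n - 3)/(100*n^4 + 120*n^3 + 96*n^2 + 36*n + 9)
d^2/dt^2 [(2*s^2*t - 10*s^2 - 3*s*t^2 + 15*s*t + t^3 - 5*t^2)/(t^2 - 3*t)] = 4*(s^2*t^3 - 15*s^2*t^2 + 45*s^2*t - 45*s^2 + 3*s*t^3 - 3*t^3)/(t^3*(t^3 - 9*t^2 + 27*t - 27))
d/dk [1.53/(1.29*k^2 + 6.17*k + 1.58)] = (-3.9474*k - 9.4401)/(1.29*k^2 + 6.17*k + 1.58)^2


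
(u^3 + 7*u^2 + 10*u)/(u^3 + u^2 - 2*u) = (u + 5)/(u - 1)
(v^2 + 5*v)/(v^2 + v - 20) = v/(v - 4)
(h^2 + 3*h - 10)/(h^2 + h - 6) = (h + 5)/(h + 3)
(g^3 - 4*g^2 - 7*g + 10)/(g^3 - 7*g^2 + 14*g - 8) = (g^2 - 3*g - 10)/(g^2 - 6*g + 8)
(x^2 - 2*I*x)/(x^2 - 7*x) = (x - 2*I)/(x - 7)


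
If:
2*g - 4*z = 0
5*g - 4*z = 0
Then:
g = 0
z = 0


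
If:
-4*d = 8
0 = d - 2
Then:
No Solution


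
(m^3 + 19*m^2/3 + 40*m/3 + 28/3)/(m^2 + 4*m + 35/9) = 3*(m^2 + 4*m + 4)/(3*m + 5)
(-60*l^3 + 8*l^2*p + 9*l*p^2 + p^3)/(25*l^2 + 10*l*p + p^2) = (-12*l^2 + 4*l*p + p^2)/(5*l + p)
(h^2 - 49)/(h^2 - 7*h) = (h + 7)/h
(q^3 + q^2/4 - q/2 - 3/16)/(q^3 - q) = (q^3 + q^2/4 - q/2 - 3/16)/(q*(q^2 - 1))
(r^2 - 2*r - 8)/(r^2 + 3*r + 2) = (r - 4)/(r + 1)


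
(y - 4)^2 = y^2 - 8*y + 16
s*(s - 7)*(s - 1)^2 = s^4 - 9*s^3 + 15*s^2 - 7*s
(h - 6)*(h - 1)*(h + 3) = h^3 - 4*h^2 - 15*h + 18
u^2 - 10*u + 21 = (u - 7)*(u - 3)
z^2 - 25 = (z - 5)*(z + 5)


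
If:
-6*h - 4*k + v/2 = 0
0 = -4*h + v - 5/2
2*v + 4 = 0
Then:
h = -9/8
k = 23/16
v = -2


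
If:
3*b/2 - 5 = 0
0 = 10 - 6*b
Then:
No Solution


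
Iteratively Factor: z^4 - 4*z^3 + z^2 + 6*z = (z - 2)*(z^3 - 2*z^2 - 3*z) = (z - 2)*(z + 1)*(z^2 - 3*z) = (z - 3)*(z - 2)*(z + 1)*(z)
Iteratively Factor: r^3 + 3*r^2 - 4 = (r - 1)*(r^2 + 4*r + 4) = (r - 1)*(r + 2)*(r + 2)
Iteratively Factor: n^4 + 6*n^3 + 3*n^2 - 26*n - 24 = (n + 4)*(n^3 + 2*n^2 - 5*n - 6) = (n + 3)*(n + 4)*(n^2 - n - 2) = (n + 1)*(n + 3)*(n + 4)*(n - 2)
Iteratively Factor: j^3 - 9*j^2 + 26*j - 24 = (j - 2)*(j^2 - 7*j + 12) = (j - 3)*(j - 2)*(j - 4)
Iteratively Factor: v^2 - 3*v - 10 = (v - 5)*(v + 2)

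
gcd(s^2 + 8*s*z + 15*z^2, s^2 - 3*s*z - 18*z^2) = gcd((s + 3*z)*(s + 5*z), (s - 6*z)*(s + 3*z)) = s + 3*z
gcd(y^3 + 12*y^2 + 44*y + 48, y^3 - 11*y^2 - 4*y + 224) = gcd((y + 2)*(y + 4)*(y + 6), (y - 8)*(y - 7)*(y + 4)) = y + 4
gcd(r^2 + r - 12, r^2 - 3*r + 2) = 1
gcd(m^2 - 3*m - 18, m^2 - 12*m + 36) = m - 6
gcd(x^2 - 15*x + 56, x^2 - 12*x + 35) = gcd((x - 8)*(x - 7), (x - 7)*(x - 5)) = x - 7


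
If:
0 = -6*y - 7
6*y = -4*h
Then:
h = 7/4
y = -7/6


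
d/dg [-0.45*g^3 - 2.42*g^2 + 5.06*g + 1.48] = -1.35*g^2 - 4.84*g + 5.06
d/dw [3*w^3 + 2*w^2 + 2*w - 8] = 9*w^2 + 4*w + 2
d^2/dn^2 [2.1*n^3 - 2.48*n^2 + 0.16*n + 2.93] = 12.6*n - 4.96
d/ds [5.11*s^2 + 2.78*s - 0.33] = 10.22*s + 2.78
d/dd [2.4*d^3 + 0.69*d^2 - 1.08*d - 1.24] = 7.2*d^2 + 1.38*d - 1.08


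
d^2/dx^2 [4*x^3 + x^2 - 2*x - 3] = 24*x + 2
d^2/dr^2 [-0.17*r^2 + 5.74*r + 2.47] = -0.340000000000000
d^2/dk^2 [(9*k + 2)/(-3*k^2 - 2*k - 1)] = 2*(-4*(3*k + 1)^2*(9*k + 2) + 3*(27*k + 8)*(3*k^2 + 2*k + 1))/(3*k^2 + 2*k + 1)^3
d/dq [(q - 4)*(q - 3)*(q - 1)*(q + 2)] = 4*q^3 - 18*q^2 + 6*q + 26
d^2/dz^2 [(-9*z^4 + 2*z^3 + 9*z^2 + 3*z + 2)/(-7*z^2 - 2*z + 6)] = 2*(441*z^6 + 378*z^5 - 1026*z^4 - 977*z^3 + 588*z^2 - 678*z - 452)/(343*z^6 + 294*z^5 - 798*z^4 - 496*z^3 + 684*z^2 + 216*z - 216)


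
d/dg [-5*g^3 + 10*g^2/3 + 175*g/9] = -15*g^2 + 20*g/3 + 175/9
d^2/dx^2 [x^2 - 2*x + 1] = 2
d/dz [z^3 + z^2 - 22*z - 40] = 3*z^2 + 2*z - 22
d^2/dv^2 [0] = 0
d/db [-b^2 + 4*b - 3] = 4 - 2*b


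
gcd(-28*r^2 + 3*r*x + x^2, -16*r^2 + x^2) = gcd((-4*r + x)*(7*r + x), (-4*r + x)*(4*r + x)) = -4*r + x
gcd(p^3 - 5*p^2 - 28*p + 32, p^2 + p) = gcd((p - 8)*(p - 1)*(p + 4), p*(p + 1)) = 1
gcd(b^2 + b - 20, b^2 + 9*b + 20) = b + 5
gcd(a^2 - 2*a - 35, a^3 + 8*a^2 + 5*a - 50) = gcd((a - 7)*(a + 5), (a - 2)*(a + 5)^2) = a + 5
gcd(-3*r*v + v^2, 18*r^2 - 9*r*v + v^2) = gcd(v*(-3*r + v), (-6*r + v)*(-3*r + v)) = 3*r - v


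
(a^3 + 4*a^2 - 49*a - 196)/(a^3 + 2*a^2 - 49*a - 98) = (a + 4)/(a + 2)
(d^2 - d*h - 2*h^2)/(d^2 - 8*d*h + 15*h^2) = (d^2 - d*h - 2*h^2)/(d^2 - 8*d*h + 15*h^2)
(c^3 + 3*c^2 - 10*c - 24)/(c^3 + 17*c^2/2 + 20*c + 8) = 2*(c^2 - c - 6)/(2*c^2 + 9*c + 4)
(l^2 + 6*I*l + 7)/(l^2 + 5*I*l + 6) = (l + 7*I)/(l + 6*I)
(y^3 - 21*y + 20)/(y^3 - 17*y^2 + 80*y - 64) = (y^2 + y - 20)/(y^2 - 16*y + 64)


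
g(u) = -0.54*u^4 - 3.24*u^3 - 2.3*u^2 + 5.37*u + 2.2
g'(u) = -2.16*u^3 - 9.72*u^2 - 4.6*u + 5.37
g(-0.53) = -0.85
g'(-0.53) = 5.40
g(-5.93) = -102.64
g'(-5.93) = 141.27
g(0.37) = 3.70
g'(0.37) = 2.23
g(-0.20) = 1.06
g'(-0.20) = 5.92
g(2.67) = -88.97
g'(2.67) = -117.32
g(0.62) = 3.79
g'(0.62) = -1.73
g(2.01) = -31.42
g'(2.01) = -60.69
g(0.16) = 2.99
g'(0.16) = 4.38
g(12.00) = -17060.72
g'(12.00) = -5181.99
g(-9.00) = -1413.41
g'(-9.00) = 834.09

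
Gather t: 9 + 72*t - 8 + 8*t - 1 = 80*t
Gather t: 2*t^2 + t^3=t^3 + 2*t^2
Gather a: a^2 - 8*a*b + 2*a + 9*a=a^2 + a*(11 - 8*b)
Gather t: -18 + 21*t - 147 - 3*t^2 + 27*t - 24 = -3*t^2 + 48*t - 189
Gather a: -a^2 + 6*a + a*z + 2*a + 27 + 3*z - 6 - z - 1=-a^2 + a*(z + 8) + 2*z + 20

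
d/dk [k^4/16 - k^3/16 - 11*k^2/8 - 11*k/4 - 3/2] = k^3/4 - 3*k^2/16 - 11*k/4 - 11/4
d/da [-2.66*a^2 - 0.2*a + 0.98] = -5.32*a - 0.2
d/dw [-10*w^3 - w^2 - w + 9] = -30*w^2 - 2*w - 1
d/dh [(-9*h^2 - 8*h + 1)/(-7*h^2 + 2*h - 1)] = 2*(-37*h^2 + 16*h + 3)/(49*h^4 - 28*h^3 + 18*h^2 - 4*h + 1)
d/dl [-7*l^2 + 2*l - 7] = 2 - 14*l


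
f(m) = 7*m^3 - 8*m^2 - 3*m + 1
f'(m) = 21*m^2 - 16*m - 3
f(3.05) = 116.04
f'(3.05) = 143.55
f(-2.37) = -130.01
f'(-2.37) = 152.87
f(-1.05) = -12.77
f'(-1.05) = 36.95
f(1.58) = 3.90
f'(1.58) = 24.14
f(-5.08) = -1107.89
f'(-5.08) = 620.21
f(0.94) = -3.07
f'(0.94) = 0.52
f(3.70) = 234.95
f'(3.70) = 225.29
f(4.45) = 446.08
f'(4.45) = 341.65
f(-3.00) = -251.00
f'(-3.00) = 234.00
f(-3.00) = -251.00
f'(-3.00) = 234.00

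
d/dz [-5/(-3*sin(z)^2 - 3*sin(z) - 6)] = -5*(2*sin(z) + 1)*cos(z)/(3*(sin(z)^2 + sin(z) + 2)^2)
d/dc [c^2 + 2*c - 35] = 2*c + 2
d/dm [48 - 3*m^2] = -6*m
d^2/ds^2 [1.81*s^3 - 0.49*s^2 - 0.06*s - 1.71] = 10.86*s - 0.98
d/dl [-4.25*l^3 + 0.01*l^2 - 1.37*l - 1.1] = -12.75*l^2 + 0.02*l - 1.37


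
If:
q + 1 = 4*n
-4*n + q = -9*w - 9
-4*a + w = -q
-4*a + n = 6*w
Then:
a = 209/108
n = 65/27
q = 233/27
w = -8/9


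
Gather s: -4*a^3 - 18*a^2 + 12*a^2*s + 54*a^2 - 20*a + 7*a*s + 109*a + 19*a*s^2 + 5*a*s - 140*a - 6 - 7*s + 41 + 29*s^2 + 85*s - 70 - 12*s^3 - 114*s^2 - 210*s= -4*a^3 + 36*a^2 - 51*a - 12*s^3 + s^2*(19*a - 85) + s*(12*a^2 + 12*a - 132) - 35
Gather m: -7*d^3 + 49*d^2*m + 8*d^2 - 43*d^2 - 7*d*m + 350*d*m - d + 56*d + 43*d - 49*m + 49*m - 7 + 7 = -7*d^3 - 35*d^2 + 98*d + m*(49*d^2 + 343*d)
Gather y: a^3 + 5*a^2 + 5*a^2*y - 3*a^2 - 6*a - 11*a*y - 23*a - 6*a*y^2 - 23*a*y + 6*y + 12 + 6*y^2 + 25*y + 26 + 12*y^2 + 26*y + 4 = a^3 + 2*a^2 - 29*a + y^2*(18 - 6*a) + y*(5*a^2 - 34*a + 57) + 42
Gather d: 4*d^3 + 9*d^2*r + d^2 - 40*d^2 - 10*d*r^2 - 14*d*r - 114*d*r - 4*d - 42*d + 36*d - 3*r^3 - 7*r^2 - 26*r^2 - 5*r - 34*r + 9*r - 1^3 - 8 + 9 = 4*d^3 + d^2*(9*r - 39) + d*(-10*r^2 - 128*r - 10) - 3*r^3 - 33*r^2 - 30*r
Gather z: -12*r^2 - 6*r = -12*r^2 - 6*r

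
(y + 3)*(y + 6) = y^2 + 9*y + 18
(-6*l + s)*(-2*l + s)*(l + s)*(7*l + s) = 84*l^4 + 40*l^3*s - 45*l^2*s^2 + s^4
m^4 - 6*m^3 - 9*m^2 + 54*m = m*(m - 6)*(m - 3)*(m + 3)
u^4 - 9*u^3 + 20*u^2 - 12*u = u*(u - 6)*(u - 2)*(u - 1)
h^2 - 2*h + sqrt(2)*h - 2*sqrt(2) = (h - 2)*(h + sqrt(2))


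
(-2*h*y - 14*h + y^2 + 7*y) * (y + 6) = -2*h*y^2 - 26*h*y - 84*h + y^3 + 13*y^2 + 42*y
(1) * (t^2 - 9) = t^2 - 9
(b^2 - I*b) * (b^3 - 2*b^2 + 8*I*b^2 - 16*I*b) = b^5 - 2*b^4 + 7*I*b^4 + 8*b^3 - 14*I*b^3 - 16*b^2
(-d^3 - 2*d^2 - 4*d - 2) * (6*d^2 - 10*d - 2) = -6*d^5 - 2*d^4 - 2*d^3 + 32*d^2 + 28*d + 4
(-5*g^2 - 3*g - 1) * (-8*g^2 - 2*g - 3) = 40*g^4 + 34*g^3 + 29*g^2 + 11*g + 3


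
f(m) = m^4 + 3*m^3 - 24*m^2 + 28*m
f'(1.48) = -10.36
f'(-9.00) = -1727.00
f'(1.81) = -5.68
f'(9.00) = 3241.00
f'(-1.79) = 119.82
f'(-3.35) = 139.42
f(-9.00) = 2178.00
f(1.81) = 0.58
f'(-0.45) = 51.06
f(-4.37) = -466.35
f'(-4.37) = 75.82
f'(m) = 4*m^3 + 9*m^2 - 48*m + 28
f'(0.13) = 21.92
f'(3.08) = 82.41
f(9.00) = 7056.00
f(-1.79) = -133.96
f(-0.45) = -17.69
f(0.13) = 3.24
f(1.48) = 3.39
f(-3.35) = -349.98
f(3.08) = 36.21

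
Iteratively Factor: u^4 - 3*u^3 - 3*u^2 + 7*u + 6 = (u + 1)*(u^3 - 4*u^2 + u + 6) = (u - 2)*(u + 1)*(u^2 - 2*u - 3) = (u - 2)*(u + 1)^2*(u - 3)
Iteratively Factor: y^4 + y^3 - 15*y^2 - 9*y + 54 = (y - 2)*(y^3 + 3*y^2 - 9*y - 27) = (y - 2)*(y + 3)*(y^2 - 9) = (y - 3)*(y - 2)*(y + 3)*(y + 3)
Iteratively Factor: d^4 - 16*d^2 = (d - 4)*(d^3 + 4*d^2) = (d - 4)*(d + 4)*(d^2) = d*(d - 4)*(d + 4)*(d)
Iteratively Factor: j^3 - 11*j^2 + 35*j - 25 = (j - 1)*(j^2 - 10*j + 25) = (j - 5)*(j - 1)*(j - 5)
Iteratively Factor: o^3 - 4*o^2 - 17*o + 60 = (o - 3)*(o^2 - o - 20) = (o - 3)*(o + 4)*(o - 5)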